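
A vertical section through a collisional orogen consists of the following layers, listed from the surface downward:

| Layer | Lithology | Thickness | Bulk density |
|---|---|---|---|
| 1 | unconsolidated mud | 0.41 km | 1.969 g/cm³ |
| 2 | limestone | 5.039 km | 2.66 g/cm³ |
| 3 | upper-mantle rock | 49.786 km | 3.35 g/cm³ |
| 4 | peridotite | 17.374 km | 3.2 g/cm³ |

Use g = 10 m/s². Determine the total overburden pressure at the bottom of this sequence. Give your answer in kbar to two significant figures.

24 kbar

unconsolidated mud: 1969 kg/m³ × 10 m/s² × 410 m = 8.073×10^6 Pa = 0.08073 kbar
limestone: 2660 kg/m³ × 10 m/s² × 5039 m = 1.340×10^8 Pa = 1.340 kbar
upper-mantle rock: 3350 kg/m³ × 10 m/s² × 49786 m = 1.668×10^9 Pa = 16.68 kbar
peridotite: 3200 kg/m³ × 10 m/s² × 17374 m = 5.560×10^8 Pa = 5.560 kbar
Total = 0.08073 + 1.340 + 16.68 + 5.560 = 23.659 kbar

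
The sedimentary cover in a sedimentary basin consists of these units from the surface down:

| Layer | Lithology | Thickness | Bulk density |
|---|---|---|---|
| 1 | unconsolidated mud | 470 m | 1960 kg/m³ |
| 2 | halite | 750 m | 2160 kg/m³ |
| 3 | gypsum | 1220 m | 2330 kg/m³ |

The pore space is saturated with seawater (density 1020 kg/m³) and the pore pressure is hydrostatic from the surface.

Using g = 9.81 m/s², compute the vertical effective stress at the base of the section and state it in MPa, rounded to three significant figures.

28.4 MPa

Overburden (lithostatic) stress σ_v:
unconsolidated mud: 1960 kg/m³ × 9.81 m/s² × 470 m = 9.037×10^6 Pa = 9.037 MPa
halite: 2160 kg/m³ × 9.81 m/s² × 750 m = 1.589×10^7 Pa = 15.89 MPa
gypsum: 2330 kg/m³ × 9.81 m/s² × 1220 m = 2.789×10^7 Pa = 27.89 MPa
Total = 9.037 + 15.89 + 27.89 = 52.815 MPa
Pore pressure P_p = 1020 kg/m³ × 9.81 m/s² × 2440 m = 2.442×10^7 Pa = 24.42 MPa
Effective stress σ' = σ_v − P_p = 52.82 − 24.42 = 28.400 MPa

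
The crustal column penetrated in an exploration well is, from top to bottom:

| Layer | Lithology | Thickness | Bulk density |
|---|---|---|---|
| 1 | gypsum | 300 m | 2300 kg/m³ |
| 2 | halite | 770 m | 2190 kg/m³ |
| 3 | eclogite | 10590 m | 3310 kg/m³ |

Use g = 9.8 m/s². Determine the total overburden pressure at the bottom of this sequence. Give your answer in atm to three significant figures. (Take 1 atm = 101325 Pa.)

gypsum: 2300 kg/m³ × 9.8 m/s² × 300 m = 6.762×10^6 Pa = 66.74 atm
halite: 2190 kg/m³ × 9.8 m/s² × 770 m = 1.653×10^7 Pa = 163.1 atm
eclogite: 3310 kg/m³ × 9.8 m/s² × 10590 m = 3.435×10^8 Pa = 3390 atm
Total = 66.74 + 163.1 + 3390 = 3620.1 atm

3620 atm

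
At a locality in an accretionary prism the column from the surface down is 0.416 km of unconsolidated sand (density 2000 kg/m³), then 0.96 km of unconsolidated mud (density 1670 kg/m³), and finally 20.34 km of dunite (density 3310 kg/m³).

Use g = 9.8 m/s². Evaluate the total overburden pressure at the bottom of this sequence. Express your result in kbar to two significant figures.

unconsolidated sand: 2000 kg/m³ × 9.8 m/s² × 416 m = 8.154×10^6 Pa = 0.08154 kbar
unconsolidated mud: 1670 kg/m³ × 9.8 m/s² × 960 m = 1.571×10^7 Pa = 0.1571 kbar
dunite: 3310 kg/m³ × 9.8 m/s² × 20340 m = 6.598×10^8 Pa = 6.598 kbar
Total = 0.08154 + 0.1571 + 6.598 = 6.8365 kbar

6.8 kbar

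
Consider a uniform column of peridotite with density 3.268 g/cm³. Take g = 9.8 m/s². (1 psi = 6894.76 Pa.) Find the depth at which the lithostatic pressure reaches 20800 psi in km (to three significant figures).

h = P/(ρg) = 20800 psi / (3268 kg/m³ × 9.8 m/s²) = 1.434×10^8 Pa / 32026 Pa/m = 4477.9 m
= 4.4779 km

4.48 km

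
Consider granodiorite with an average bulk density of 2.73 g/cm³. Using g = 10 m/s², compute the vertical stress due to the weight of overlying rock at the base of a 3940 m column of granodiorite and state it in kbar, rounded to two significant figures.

granodiorite: 2730 kg/m³ × 10 m/s² × 3940 m = 1.076×10^8 Pa = 1.076 kbar

1.1 kbar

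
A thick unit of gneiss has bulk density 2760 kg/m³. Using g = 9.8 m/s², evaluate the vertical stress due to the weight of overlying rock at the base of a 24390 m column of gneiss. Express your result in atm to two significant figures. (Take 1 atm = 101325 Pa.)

6500 atm

gneiss: 2760 kg/m³ × 9.8 m/s² × 24390 m = 6.597×10^8 Pa = 6511 atm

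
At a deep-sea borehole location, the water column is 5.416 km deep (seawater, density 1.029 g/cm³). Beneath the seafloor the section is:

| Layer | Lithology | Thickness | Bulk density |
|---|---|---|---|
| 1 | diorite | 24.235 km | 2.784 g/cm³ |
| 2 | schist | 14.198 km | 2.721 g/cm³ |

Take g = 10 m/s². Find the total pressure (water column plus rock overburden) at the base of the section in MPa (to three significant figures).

1120 MPa

seawater: 1029 kg/m³ × 10 m/s² × 5416 m = 5.573×10^7 Pa = 55.73 MPa
diorite: 2784 kg/m³ × 10 m/s² × 24235 m = 6.747×10^8 Pa = 674.7 MPa
schist: 2721 kg/m³ × 10 m/s² × 14198 m = 3.863×10^8 Pa = 386.3 MPa
Total = 55.73 + 674.7 + 386.3 = 1116.8 MPa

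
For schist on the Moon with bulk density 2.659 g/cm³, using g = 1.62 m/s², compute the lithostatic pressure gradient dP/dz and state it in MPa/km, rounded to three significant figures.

dP/dz = ρg = 2659 kg/m³ × 1.62 m/s² = 4307.6 Pa/m
= 4307.6 Pa/m × (1 MPa/km / 1000.0 Pa/m) = 4.3076 MPa/km

4.31 MPa/km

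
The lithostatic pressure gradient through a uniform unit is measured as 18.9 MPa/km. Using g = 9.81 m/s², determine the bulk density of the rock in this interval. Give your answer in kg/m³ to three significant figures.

1930 kg/m³

ρ = (dP/dz)/g = 18.9 MPa/km / 9.81 m/s² = 18900 Pa/m / 9.81 m/s² = 1926.6 kg/m³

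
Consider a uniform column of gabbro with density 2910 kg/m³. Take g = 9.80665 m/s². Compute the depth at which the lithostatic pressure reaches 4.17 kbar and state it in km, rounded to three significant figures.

14.6 km

h = P/(ρg) = 4.17 kbar / (2910 kg/m³ × 9.80665 m/s²) = 4.170×10^8 Pa / 28537 Pa/m = 14612 m
= 14.612 km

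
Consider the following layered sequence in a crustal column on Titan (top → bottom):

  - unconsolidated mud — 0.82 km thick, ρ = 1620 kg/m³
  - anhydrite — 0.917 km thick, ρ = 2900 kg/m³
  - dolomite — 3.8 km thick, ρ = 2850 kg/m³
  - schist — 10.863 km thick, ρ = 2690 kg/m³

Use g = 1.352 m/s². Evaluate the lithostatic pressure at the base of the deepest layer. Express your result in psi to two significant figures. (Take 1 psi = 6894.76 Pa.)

unconsolidated mud: 1620 kg/m³ × 1.352 m/s² × 820 m = 1.796×10^6 Pa = 260.5 psi
anhydrite: 2900 kg/m³ × 1.352 m/s² × 917 m = 3.595×10^6 Pa = 521.5 psi
dolomite: 2850 kg/m³ × 1.352 m/s² × 3800 m = 1.464×10^7 Pa = 2124 psi
schist: 2690 kg/m³ × 1.352 m/s² × 10863 m = 3.951×10^7 Pa = 5730 psi
Total = 260.5 + 521.5 + 2124 + 5730 = 8635.7 psi

8600 psi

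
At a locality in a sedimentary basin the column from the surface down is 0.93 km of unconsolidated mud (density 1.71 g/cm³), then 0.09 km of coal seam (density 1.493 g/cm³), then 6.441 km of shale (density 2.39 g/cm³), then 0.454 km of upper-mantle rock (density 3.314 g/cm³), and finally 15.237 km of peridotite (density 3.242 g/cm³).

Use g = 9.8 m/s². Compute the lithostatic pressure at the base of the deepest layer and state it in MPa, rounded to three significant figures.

667 MPa

unconsolidated mud: 1710 kg/m³ × 9.8 m/s² × 930 m = 1.558×10^7 Pa = 15.58 MPa
coal seam: 1493 kg/m³ × 9.8 m/s² × 90 m = 1.317×10^6 Pa = 1.317 MPa
shale: 2390 kg/m³ × 9.8 m/s² × 6441 m = 1.509×10^8 Pa = 150.9 MPa
upper-mantle rock: 3314 kg/m³ × 9.8 m/s² × 454 m = 1.474×10^7 Pa = 14.74 MPa
peridotite: 3242 kg/m³ × 9.8 m/s² × 15237 m = 4.841×10^8 Pa = 484.1 MPa
Total = 15.58 + 1.317 + 150.9 + 14.74 + 484.1 = 666.61 MPa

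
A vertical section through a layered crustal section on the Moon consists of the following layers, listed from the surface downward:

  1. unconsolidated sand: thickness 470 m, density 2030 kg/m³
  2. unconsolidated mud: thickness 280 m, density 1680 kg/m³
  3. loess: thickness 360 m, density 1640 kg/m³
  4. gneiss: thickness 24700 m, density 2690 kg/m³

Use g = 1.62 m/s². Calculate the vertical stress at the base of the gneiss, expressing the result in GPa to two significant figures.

0.11 GPa

unconsolidated sand: 2030 kg/m³ × 1.62 m/s² × 470 m = 1.546×10^6 Pa = 1.546×10^-3 GPa
unconsolidated mud: 1680 kg/m³ × 1.62 m/s² × 280 m = 7.620×10^5 Pa = 7.620×10^-4 GPa
loess: 1640 kg/m³ × 1.62 m/s² × 360 m = 9.564×10^5 Pa = 9.564×10^-4 GPa
gneiss: 2690 kg/m³ × 1.62 m/s² × 24700 m = 1.076×10^8 Pa = 0.1076 GPa
Total = 1.546×10^-3 + 7.620×10^-4 + 9.564×10^-4 + 0.1076 = 0.11090 GPa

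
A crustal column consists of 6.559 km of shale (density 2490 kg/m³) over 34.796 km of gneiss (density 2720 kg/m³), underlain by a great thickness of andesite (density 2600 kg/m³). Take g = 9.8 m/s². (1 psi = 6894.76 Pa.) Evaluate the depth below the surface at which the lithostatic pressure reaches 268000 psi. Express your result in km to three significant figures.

Pressure at base of upper layers: 2490×9.8×6559 + 2720×9.8×34796 = 1.088×10^9 Pa = 1.577×10^5 psi
Remaining pressure to be supplied by andesite: 1.848×10^9 − 1.088×10^9 = 7.602×10^8 Pa
Additional depth in andesite = 7.602×10^8 Pa / (2600 kg/m³ × 9.8 m/s²) = 29836 m
Total depth = 41355 m + 29836 m = 71191 m
= 71.191 km

71.2 km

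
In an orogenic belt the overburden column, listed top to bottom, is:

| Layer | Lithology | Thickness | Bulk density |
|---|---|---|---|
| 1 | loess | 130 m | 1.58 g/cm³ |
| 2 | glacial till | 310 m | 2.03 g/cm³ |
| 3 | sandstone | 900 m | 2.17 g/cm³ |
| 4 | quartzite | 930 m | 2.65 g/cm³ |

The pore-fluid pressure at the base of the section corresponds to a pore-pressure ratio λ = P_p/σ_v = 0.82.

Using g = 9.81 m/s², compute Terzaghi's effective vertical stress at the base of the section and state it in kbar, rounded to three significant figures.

0.0927 kbar

Overburden (lithostatic) stress σ_v:
loess: 1580 kg/m³ × 9.81 m/s² × 130 m = 2.015×10^6 Pa = 2.015 MPa
glacial till: 2030 kg/m³ × 9.81 m/s² × 310 m = 6.173×10^6 Pa = 6.173 MPa
sandstone: 2170 kg/m³ × 9.81 m/s² × 900 m = 1.916×10^7 Pa = 19.16 MPa
quartzite: 2650 kg/m³ × 9.81 m/s² × 930 m = 2.418×10^7 Pa = 24.18 MPa
Total = 2.015 + 6.173 + 19.16 + 24.18 = 51.524 MPa
Pore pressure P_p = λ·σ_v = 0.82 × 51.52 MPa = 42.25 MPa
Effective stress σ' = σ_v − P_p = 51.52 − 42.25 = 9.2743 MPa = 0.092743 kbar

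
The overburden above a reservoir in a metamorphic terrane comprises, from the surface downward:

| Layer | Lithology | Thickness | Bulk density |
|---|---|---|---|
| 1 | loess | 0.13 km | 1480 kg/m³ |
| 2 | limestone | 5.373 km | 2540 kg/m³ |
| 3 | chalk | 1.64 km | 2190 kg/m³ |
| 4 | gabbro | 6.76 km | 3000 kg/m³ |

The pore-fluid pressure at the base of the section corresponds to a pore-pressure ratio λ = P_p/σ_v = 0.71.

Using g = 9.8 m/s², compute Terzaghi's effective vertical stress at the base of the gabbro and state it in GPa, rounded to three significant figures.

Overburden (lithostatic) stress σ_v:
loess: 1480 kg/m³ × 9.8 m/s² × 130 m = 1.886×10^6 Pa = 1.886 MPa
limestone: 2540 kg/m³ × 9.8 m/s² × 5373 m = 1.337×10^8 Pa = 133.7 MPa
chalk: 2190 kg/m³ × 9.8 m/s² × 1640 m = 3.520×10^7 Pa = 35.20 MPa
gabbro: 3000 kg/m³ × 9.8 m/s² × 6760 m = 1.987×10^8 Pa = 198.7 MPa
Total = 1.886 + 133.7 + 35.20 + 198.7 = 369.57 MPa
Pore pressure P_p = λ·σ_v = 0.71 × 369.6 MPa = 262.4 MPa
Effective stress σ' = σ_v − P_p = 369.6 − 262.4 = 107.18 MPa = 0.10718 GPa

0.107 GPa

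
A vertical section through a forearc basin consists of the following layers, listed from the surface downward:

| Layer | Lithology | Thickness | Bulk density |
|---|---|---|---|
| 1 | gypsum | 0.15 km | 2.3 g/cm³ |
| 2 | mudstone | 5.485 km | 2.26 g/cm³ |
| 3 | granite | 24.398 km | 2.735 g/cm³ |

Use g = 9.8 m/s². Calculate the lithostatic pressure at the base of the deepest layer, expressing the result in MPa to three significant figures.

779 MPa

gypsum: 2300 kg/m³ × 9.8 m/s² × 150 m = 3.381×10^6 Pa = 3.381 MPa
mudstone: 2260 kg/m³ × 9.8 m/s² × 5485 m = 1.215×10^8 Pa = 121.5 MPa
granite: 2735 kg/m³ × 9.8 m/s² × 24398 m = 6.539×10^8 Pa = 653.9 MPa
Total = 3.381 + 121.5 + 653.9 = 778.80 MPa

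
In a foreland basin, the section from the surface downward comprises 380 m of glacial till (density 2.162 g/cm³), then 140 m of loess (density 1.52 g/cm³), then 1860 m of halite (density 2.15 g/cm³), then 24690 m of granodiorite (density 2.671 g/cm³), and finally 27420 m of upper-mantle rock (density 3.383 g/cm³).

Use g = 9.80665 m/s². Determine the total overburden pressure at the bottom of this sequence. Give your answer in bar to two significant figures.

16000 bar

glacial till: 2162 kg/m³ × 9.80665 m/s² × 380 m = 8.057×10^6 Pa = 80.57 bar
loess: 1520 kg/m³ × 9.80665 m/s² × 140 m = 2.087×10^6 Pa = 20.87 bar
halite: 2150 kg/m³ × 9.80665 m/s² × 1860 m = 3.922×10^7 Pa = 392.2 bar
granodiorite: 2671 kg/m³ × 9.80665 m/s² × 24690 m = 6.467×10^8 Pa = 6467 bar
upper-mantle rock: 3383 kg/m³ × 9.80665 m/s² × 27420 m = 9.097×10^8 Pa = 9097 bar
Total = 80.57 + 20.87 + 392.2 + 6467 + 9097 = 16058 bar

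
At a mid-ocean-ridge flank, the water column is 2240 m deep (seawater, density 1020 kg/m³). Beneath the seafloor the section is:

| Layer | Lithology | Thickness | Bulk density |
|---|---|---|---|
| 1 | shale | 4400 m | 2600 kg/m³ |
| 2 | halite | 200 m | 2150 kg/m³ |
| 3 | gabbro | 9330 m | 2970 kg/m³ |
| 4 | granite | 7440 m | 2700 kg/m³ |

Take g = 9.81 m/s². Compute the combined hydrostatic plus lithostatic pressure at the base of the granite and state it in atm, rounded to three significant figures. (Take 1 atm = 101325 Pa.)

seawater: 1020 kg/m³ × 9.81 m/s² × 2240 m = 2.241×10^7 Pa = 221.2 atm
shale: 2600 kg/m³ × 9.81 m/s² × 4400 m = 1.122×10^8 Pa = 1108 atm
halite: 2150 kg/m³ × 9.81 m/s² × 200 m = 4.218×10^6 Pa = 41.63 atm
gabbro: 2970 kg/m³ × 9.81 m/s² × 9330 m = 2.718×10^8 Pa = 2683 atm
granite: 2700 kg/m³ × 9.81 m/s² × 7440 m = 1.971×10^8 Pa = 1945 atm
Total = 221.2 + 1108 + 41.63 + 2683 + 1945 = 5998.1 atm

6000 atm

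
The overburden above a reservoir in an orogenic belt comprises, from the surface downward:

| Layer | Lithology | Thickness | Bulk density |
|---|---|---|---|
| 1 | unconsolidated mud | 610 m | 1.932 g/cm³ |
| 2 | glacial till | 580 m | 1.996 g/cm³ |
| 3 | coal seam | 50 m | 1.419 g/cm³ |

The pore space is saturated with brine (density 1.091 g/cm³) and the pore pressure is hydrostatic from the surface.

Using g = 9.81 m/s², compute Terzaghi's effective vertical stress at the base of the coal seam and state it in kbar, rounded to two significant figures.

Overburden (lithostatic) stress σ_v:
unconsolidated mud: 1932 kg/m³ × 9.81 m/s² × 610 m = 1.156×10^7 Pa = 11.56 MPa
glacial till: 1996 kg/m³ × 9.81 m/s² × 580 m = 1.136×10^7 Pa = 11.36 MPa
coal seam: 1419 kg/m³ × 9.81 m/s² × 50 m = 6.960×10^5 Pa = 0.6960 MPa
Total = 11.56 + 11.36 + 0.6960 = 23.614 MPa
Pore pressure P_p = 1091 kg/m³ × 9.81 m/s² × 1240 m = 1.327×10^7 Pa = 13.27 MPa
Effective stress σ' = σ_v − P_p = 23.61 − 13.27 = 10.343 MPa = 0.10343 kbar

0.10 kbar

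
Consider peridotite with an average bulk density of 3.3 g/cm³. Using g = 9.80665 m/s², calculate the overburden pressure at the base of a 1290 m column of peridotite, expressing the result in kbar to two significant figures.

0.42 kbar

peridotite: 3300 kg/m³ × 9.80665 m/s² × 1290 m = 4.175×10^7 Pa = 0.4175 kbar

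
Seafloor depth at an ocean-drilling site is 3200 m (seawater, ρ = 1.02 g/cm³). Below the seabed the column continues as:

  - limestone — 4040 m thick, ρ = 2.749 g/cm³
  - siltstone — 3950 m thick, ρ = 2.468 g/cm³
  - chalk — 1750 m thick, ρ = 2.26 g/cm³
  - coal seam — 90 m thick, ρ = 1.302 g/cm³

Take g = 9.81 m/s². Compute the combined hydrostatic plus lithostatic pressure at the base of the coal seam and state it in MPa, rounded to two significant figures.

seawater: 1020 kg/m³ × 9.81 m/s² × 3200 m = 3.202×10^7 Pa = 32.02 MPa
limestone: 2749 kg/m³ × 9.81 m/s² × 4040 m = 1.089×10^8 Pa = 108.9 MPa
siltstone: 2468 kg/m³ × 9.81 m/s² × 3950 m = 9.563×10^7 Pa = 95.63 MPa
chalk: 2260 kg/m³ × 9.81 m/s² × 1750 m = 3.880×10^7 Pa = 38.80 MPa
coal seam: 1302 kg/m³ × 9.81 m/s² × 90 m = 1.150×10^6 Pa = 1.150 MPa
Total = 32.02 + 108.9 + 95.63 + 38.80 + 1.150 = 276.55 MPa

280 MPa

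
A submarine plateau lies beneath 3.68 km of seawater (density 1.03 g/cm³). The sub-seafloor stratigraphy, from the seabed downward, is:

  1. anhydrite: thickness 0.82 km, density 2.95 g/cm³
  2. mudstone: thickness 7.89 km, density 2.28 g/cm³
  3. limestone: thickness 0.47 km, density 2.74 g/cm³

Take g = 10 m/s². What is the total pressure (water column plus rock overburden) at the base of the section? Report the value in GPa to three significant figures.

0.255 GPa

seawater: 1030 kg/m³ × 10 m/s² × 3680 m = 3.790×10^7 Pa = 0.03790 GPa
anhydrite: 2950 kg/m³ × 10 m/s² × 820 m = 2.419×10^7 Pa = 0.02419 GPa
mudstone: 2280 kg/m³ × 10 m/s² × 7890 m = 1.799×10^8 Pa = 0.1799 GPa
limestone: 2740 kg/m³ × 10 m/s² × 470 m = 1.288×10^7 Pa = 0.01288 GPa
Total = 0.03790 + 0.02419 + 0.1799 + 0.01288 = 0.25486 GPa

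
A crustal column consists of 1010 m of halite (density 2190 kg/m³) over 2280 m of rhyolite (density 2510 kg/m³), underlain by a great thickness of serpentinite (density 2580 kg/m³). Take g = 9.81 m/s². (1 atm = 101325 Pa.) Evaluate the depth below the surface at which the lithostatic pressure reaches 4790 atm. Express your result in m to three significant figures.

Pressure at base of upper layers: 2190×9.81×1010 + 2510×9.81×2280 = 7.784×10^7 Pa = 768.2 atm
Remaining pressure to be supplied by serpentinite: 4.853×10^8 − 7.784×10^7 = 4.075×10^8 Pa
Additional depth in serpentinite = 4.075×10^8 Pa / (2580 kg/m³ × 9.81 m/s²) = 16101 m
Total depth = 3290 m + 16101 m = 19391 m

19400 m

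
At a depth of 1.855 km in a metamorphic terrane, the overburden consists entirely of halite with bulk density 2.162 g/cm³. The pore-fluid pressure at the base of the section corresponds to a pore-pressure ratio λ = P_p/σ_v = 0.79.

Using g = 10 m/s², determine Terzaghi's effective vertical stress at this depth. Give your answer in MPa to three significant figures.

8.42 MPa

Overburden (lithostatic) stress σ_v:
halite: 2162 kg/m³ × 10 m/s² × 1855 m = 4.011×10^7 Pa = 40.11 MPa
Pore pressure P_p = λ·σ_v = 0.79 × 40.11 MPa = 31.68 MPa
Effective stress σ' = σ_v − P_p = 40.11 − 31.68 = 8.4221 MPa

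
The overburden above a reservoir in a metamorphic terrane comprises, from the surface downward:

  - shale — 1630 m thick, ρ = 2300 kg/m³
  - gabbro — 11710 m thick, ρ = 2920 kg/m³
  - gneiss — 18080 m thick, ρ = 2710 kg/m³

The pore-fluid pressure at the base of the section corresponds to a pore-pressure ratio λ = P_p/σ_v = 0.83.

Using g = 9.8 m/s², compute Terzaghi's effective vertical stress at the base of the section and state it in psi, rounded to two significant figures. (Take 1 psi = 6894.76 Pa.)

Overburden (lithostatic) stress σ_v:
shale: 2300 kg/m³ × 9.8 m/s² × 1630 m = 3.674×10^7 Pa = 36.74 MPa
gabbro: 2920 kg/m³ × 9.8 m/s² × 11710 m = 3.351×10^8 Pa = 335.1 MPa
gneiss: 2710 kg/m³ × 9.8 m/s² × 18080 m = 4.802×10^8 Pa = 480.2 MPa
Total = 36.74 + 335.1 + 480.2 = 852.00 MPa
Pore pressure P_p = λ·σ_v = 0.83 × 852.0 MPa = 707.2 MPa
Effective stress σ' = σ_v − P_p = 852.0 − 707.2 = 144.84 MPa = 21007 psi

21000 psi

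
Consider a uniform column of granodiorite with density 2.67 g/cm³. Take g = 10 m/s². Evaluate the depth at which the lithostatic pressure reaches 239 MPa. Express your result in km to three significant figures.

h = P/(ρg) = 239 MPa / (2670 kg/m³ × 10 m/s²) = 2.390×10^8 Pa / 26700 Pa/m = 8951.3 m
= 8.9513 km

8.95 km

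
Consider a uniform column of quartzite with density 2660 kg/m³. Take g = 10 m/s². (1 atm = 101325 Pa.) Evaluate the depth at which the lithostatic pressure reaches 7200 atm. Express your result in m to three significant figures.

27400 m

h = P/(ρg) = 7200 atm / (2660 kg/m³ × 10 m/s²) = 7.295×10^8 Pa / 26600 Pa/m = 27426 m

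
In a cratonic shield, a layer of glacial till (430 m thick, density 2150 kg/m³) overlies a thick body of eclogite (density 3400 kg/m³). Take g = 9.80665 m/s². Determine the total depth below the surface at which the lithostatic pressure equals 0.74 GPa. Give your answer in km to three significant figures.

22.4 km

Pressure at base of upper layers: 2150×9.80665×430 = 9.066×10^6 Pa = 9.066×10^-3 GPa
Remaining pressure to be supplied by eclogite: 7.400×10^8 − 9.066×10^6 = 7.309×10^8 Pa
Additional depth in eclogite = 7.309×10^8 Pa / (3400 kg/m³ × 9.80665 m/s²) = 21922 m
Total depth = 430 m + 21922 m = 22352 m
= 22.352 km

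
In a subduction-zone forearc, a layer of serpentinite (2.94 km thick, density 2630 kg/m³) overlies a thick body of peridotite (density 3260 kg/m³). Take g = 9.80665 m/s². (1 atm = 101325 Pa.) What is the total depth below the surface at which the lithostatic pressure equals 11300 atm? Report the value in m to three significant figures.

36400 m

Pressure at base of upper layers: 2630×9.80665×2940 = 7.583×10^7 Pa = 748.4 atm
Remaining pressure to be supplied by peridotite: 1.145×10^9 − 7.583×10^7 = 1.069×10^9 Pa
Additional depth in peridotite = 1.069×10^9 Pa / (3260 kg/m³ × 9.80665 m/s²) = 33442 m
Total depth = 2940 m + 33442 m = 36382 m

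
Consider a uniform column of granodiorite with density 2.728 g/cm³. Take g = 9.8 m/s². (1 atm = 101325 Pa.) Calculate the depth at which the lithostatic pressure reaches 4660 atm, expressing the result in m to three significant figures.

h = P/(ρg) = 4660 atm / (2728 kg/m³ × 9.8 m/s²) = 4.722×10^8 Pa / 26734 Pa/m = 17662 m

17700 m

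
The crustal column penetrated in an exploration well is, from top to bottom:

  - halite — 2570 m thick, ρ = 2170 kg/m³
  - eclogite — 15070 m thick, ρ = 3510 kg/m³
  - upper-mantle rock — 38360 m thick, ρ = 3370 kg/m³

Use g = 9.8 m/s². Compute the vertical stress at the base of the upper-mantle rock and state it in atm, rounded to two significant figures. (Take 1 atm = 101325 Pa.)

18000 atm

halite: 2170 kg/m³ × 9.8 m/s² × 2570 m = 5.465×10^7 Pa = 539.4 atm
eclogite: 3510 kg/m³ × 9.8 m/s² × 15070 m = 5.184×10^8 Pa = 5116 atm
upper-mantle rock: 3370 kg/m³ × 9.8 m/s² × 38360 m = 1.267×10^9 Pa = 12503 atm
Total = 539.4 + 5116 + 12503 = 18158 atm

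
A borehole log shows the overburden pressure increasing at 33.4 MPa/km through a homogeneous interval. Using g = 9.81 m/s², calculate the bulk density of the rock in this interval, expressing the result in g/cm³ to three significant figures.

ρ = (dP/dz)/g = 33.4 MPa/km / 9.81 m/s² = 33400 Pa/m / 9.81 m/s² = 3404.7 kg/m³
= 3.405 g/cm³

3.40 g/cm³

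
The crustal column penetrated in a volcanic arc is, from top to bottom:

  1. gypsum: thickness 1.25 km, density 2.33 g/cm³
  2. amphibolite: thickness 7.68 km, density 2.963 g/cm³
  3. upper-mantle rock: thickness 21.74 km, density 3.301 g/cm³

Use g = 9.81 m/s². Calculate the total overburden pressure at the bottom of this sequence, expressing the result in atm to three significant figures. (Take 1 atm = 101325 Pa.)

gypsum: 2330 kg/m³ × 9.81 m/s² × 1250 m = 2.857×10^7 Pa = 282.0 atm
amphibolite: 2963 kg/m³ × 9.81 m/s² × 7680 m = 2.232×10^8 Pa = 2203 atm
upper-mantle rock: 3301 kg/m³ × 9.81 m/s² × 21740 m = 7.040×10^8 Pa = 6948 atm
Total = 282.0 + 2203 + 6948 = 9433.1 atm

9430 atm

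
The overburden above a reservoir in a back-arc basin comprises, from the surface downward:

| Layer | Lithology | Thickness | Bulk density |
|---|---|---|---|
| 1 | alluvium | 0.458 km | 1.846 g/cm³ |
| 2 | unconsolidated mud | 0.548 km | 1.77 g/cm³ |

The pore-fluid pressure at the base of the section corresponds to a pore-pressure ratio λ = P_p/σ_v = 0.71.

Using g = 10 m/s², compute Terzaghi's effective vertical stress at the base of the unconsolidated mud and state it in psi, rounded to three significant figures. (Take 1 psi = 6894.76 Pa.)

Overburden (lithostatic) stress σ_v:
alluvium: 1846 kg/m³ × 10 m/s² × 458 m = 8.455×10^6 Pa = 8.455 MPa
unconsolidated mud: 1770 kg/m³ × 10 m/s² × 548 m = 9.700×10^6 Pa = 9.700 MPa
Total = 8.455 + 9.700 = 18.154 MPa
Pore pressure P_p = λ·σ_v = 0.71 × 18.15 MPa = 12.89 MPa
Effective stress σ' = σ_v − P_p = 18.15 − 12.89 = 5.2647 MPa = 763.59 psi

764 psi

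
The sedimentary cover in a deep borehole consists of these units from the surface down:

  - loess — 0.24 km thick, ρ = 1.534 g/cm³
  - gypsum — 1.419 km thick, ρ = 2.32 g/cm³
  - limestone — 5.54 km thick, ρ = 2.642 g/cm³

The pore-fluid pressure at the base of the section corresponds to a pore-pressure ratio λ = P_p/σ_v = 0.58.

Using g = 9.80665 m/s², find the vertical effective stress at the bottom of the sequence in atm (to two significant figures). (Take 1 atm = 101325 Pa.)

Overburden (lithostatic) stress σ_v:
loess: 1534 kg/m³ × 9.80665 m/s² × 240 m = 3.610×10^6 Pa = 3.610 MPa
gypsum: 2320 kg/m³ × 9.80665 m/s² × 1419 m = 3.228×10^7 Pa = 32.28 MPa
limestone: 2642 kg/m³ × 9.80665 m/s² × 5540 m = 1.435×10^8 Pa = 143.5 MPa
Total = 3.610 + 32.28 + 143.5 = 179.43 MPa
Pore pressure P_p = λ·σ_v = 0.58 × 179.4 MPa = 104.1 MPa
Effective stress σ' = σ_v − P_p = 179.4 − 104.1 = 75.361 MPa = 743.76 atm

740 atm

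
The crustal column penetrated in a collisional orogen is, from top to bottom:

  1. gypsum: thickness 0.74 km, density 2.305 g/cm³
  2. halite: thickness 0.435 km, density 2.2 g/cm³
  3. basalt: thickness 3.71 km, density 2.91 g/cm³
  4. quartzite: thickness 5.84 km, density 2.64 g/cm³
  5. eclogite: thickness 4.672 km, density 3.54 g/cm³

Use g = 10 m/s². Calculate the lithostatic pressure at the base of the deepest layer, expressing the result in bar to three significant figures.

4540 bar

gypsum: 2305 kg/m³ × 10 m/s² × 740 m = 1.706×10^7 Pa = 170.6 bar
halite: 2200 kg/m³ × 10 m/s² × 435 m = 9.570×10^6 Pa = 95.70 bar
basalt: 2910 kg/m³ × 10 m/s² × 3710 m = 1.080×10^8 Pa = 1080 bar
quartzite: 2640 kg/m³ × 10 m/s² × 5840 m = 1.542×10^8 Pa = 1542 bar
eclogite: 3540 kg/m³ × 10 m/s² × 4672 m = 1.654×10^8 Pa = 1654 bar
Total = 170.6 + 95.70 + 1080 + 1542 + 1654 = 4541.5 bar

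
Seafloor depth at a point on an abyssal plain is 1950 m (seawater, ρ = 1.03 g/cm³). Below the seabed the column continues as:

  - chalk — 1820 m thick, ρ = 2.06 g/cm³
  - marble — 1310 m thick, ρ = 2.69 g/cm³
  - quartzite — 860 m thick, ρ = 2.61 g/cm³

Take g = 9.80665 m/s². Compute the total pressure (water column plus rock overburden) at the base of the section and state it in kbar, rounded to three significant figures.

seawater: 1030 kg/m³ × 9.80665 m/s² × 1950 m = 1.970×10^7 Pa = 0.1970 kbar
chalk: 2060 kg/m³ × 9.80665 m/s² × 1820 m = 3.677×10^7 Pa = 0.3677 kbar
marble: 2690 kg/m³ × 9.80665 m/s² × 1310 m = 3.456×10^7 Pa = 0.3456 kbar
quartzite: 2610 kg/m³ × 9.80665 m/s² × 860 m = 2.201×10^7 Pa = 0.2201 kbar
Total = 0.1970 + 0.3677 + 0.3456 + 0.2201 = 1.1303 kbar

1.13 kbar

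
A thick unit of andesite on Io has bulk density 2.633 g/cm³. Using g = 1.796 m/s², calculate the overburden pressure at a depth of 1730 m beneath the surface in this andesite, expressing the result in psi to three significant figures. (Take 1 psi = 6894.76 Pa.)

1190 psi

andesite: 2633 kg/m³ × 1.796 m/s² × 1730 m = 8.181×10^6 Pa = 1187 psi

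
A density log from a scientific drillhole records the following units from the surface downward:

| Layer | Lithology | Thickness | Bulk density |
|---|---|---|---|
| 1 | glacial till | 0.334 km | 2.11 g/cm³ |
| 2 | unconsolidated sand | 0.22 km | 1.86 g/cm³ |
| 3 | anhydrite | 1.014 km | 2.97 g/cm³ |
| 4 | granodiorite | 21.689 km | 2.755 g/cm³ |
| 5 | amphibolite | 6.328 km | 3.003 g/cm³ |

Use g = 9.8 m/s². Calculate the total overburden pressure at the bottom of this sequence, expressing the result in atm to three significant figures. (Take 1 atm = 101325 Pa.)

8020 atm

glacial till: 2110 kg/m³ × 9.8 m/s² × 334 m = 6.906×10^6 Pa = 68.16 atm
unconsolidated sand: 1860 kg/m³ × 9.8 m/s² × 220 m = 4.010×10^6 Pa = 39.58 atm
anhydrite: 2970 kg/m³ × 9.8 m/s² × 1014 m = 2.951×10^7 Pa = 291.3 atm
granodiorite: 2755 kg/m³ × 9.8 m/s² × 21689 m = 5.856×10^8 Pa = 5779 atm
amphibolite: 3003 kg/m³ × 9.8 m/s² × 6328 m = 1.862×10^8 Pa = 1838 atm
Total = 68.16 + 39.58 + 291.3 + 5779 + 1838 = 8016.2 atm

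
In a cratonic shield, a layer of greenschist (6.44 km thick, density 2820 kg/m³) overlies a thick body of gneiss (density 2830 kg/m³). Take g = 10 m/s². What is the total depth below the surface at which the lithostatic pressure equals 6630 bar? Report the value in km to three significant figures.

Pressure at base of upper layers: 2820×10×6440 = 1.816×10^8 Pa = 1816 bar
Remaining pressure to be supplied by gneiss: 6.630×10^8 − 1.816×10^8 = 4.814×10^8 Pa
Additional depth in gneiss = 4.814×10^8 Pa / (2830 kg/m³ × 10 m/s²) = 17010 m
Total depth = 6440 m + 17010 m = 23450 m
= 23.450 km

23.5 km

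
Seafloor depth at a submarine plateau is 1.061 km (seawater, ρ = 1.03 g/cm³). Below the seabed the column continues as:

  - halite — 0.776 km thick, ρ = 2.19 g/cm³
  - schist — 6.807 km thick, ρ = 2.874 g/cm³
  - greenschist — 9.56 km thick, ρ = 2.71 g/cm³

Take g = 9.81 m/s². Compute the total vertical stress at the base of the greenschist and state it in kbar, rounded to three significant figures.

4.73 kbar

seawater: 1030 kg/m³ × 9.81 m/s² × 1061 m = 1.072×10^7 Pa = 0.1072 kbar
halite: 2190 kg/m³ × 9.81 m/s² × 776 m = 1.667×10^7 Pa = 0.1667 kbar
schist: 2874 kg/m³ × 9.81 m/s² × 6807 m = 1.919×10^8 Pa = 1.919 kbar
greenschist: 2710 kg/m³ × 9.81 m/s² × 9560 m = 2.542×10^8 Pa = 2.542 kbar
Total = 0.1072 + 0.1667 + 1.919 + 2.542 = 4.7346 kbar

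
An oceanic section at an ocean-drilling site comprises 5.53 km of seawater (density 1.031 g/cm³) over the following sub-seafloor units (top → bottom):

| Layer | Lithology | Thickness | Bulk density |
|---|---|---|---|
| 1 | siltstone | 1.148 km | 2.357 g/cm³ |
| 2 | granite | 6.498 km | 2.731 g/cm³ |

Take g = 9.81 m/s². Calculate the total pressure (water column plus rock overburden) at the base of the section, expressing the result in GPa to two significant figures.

seawater: 1031 kg/m³ × 9.81 m/s² × 5530 m = 5.593×10^7 Pa = 0.05593 GPa
siltstone: 2357 kg/m³ × 9.81 m/s² × 1148 m = 2.654×10^7 Pa = 0.02654 GPa
granite: 2731 kg/m³ × 9.81 m/s² × 6498 m = 1.741×10^8 Pa = 0.1741 GPa
Total = 0.05593 + 0.02654 + 0.1741 = 0.25656 GPa

0.26 GPa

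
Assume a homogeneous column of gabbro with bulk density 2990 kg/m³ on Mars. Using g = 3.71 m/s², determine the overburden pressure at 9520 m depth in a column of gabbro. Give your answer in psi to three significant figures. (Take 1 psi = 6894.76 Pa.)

15300 psi

gabbro: 2990 kg/m³ × 3.71 m/s² × 9520 m = 1.056×10^8 Pa = 15317 psi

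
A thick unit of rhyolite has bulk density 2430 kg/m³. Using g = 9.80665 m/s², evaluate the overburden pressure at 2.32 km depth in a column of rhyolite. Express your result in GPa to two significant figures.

0.055 GPa

rhyolite: 2430 kg/m³ × 9.80665 m/s² × 2320 m = 5.529×10^7 Pa = 0.05529 GPa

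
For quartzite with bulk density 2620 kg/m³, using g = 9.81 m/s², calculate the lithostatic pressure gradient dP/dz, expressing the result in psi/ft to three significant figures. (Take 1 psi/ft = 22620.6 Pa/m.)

1.14 psi/ft

dP/dz = ρg = 2620 kg/m³ × 9.81 m/s² = 25702 Pa/m
= 25702 Pa/m × (1 psi/ft / 22621 Pa/m) = 1.1362 psi/ft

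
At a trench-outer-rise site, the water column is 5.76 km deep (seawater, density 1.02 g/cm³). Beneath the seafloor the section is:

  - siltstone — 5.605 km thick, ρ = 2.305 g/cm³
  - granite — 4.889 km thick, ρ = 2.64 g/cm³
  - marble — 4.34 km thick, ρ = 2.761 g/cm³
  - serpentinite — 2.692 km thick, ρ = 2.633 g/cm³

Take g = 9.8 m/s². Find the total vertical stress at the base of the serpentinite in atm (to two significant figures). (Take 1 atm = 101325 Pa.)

seawater: 1020 kg/m³ × 9.8 m/s² × 5760 m = 5.758×10^7 Pa = 568.2 atm
siltstone: 2305 kg/m³ × 9.8 m/s² × 5605 m = 1.266×10^8 Pa = 1250 atm
granite: 2640 kg/m³ × 9.8 m/s² × 4889 m = 1.265×10^8 Pa = 1248 atm
marble: 2761 kg/m³ × 9.8 m/s² × 4340 m = 1.174×10^8 Pa = 1159 atm
serpentinite: 2633 kg/m³ × 9.8 m/s² × 2692 m = 6.946×10^7 Pa = 685.5 atm
Total = 568.2 + 1250 + 1248 + 1159 + 685.5 = 4910.6 atm

4900 atm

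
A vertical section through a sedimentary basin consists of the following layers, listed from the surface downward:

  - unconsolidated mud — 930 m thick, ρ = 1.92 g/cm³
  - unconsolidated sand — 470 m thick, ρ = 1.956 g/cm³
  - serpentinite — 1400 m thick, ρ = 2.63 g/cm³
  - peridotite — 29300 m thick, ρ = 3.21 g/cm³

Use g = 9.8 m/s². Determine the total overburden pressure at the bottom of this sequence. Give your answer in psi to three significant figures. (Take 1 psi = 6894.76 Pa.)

143000 psi

unconsolidated mud: 1920 kg/m³ × 9.8 m/s² × 930 m = 1.750×10^7 Pa = 2538 psi
unconsolidated sand: 1956 kg/m³ × 9.8 m/s² × 470 m = 9.009×10^6 Pa = 1307 psi
serpentinite: 2630 kg/m³ × 9.8 m/s² × 1400 m = 3.608×10^7 Pa = 5233 psi
peridotite: 3210 kg/m³ × 9.8 m/s² × 29300 m = 9.217×10^8 Pa = 1.337×10^5 psi
Total = 2538 + 1307 + 5233 + 1.337×10^5 = 1.4276×10^5 psi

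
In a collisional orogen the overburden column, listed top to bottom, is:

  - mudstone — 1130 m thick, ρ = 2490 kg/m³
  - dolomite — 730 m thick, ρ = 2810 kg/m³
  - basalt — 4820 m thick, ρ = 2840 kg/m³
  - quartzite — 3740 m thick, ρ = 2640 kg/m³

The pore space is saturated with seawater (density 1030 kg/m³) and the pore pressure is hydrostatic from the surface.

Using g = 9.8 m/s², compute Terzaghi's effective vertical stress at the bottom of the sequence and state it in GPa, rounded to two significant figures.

0.17 GPa

Overburden (lithostatic) stress σ_v:
mudstone: 2490 kg/m³ × 9.8 m/s² × 1130 m = 2.757×10^7 Pa = 27.57 MPa
dolomite: 2810 kg/m³ × 9.8 m/s² × 730 m = 2.010×10^7 Pa = 20.10 MPa
basalt: 2840 kg/m³ × 9.8 m/s² × 4820 m = 1.342×10^8 Pa = 134.2 MPa
quartzite: 2640 kg/m³ × 9.8 m/s² × 3740 m = 9.676×10^7 Pa = 96.76 MPa
Total = 27.57 + 20.10 + 134.2 + 96.76 = 278.59 MPa
Pore pressure P_p = 1030 kg/m³ × 9.8 m/s² × 10420 m = 1.052×10^8 Pa = 105.2 MPa
Effective stress σ' = σ_v − P_p = 278.6 − 105.2 = 173.41 MPa = 0.17341 GPa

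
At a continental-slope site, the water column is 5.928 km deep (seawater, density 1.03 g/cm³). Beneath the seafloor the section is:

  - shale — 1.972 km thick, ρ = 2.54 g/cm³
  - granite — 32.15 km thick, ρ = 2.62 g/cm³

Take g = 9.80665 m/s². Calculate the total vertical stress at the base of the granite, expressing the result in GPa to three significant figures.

0.935 GPa

seawater: 1030 kg/m³ × 9.80665 m/s² × 5928 m = 5.988×10^7 Pa = 0.05988 GPa
shale: 2540 kg/m³ × 9.80665 m/s² × 1972 m = 4.912×10^7 Pa = 0.04912 GPa
granite: 2620 kg/m³ × 9.80665 m/s² × 32150 m = 8.260×10^8 Pa = 0.8260 GPa
Total = 0.05988 + 0.04912 + 0.8260 = 0.93504 GPa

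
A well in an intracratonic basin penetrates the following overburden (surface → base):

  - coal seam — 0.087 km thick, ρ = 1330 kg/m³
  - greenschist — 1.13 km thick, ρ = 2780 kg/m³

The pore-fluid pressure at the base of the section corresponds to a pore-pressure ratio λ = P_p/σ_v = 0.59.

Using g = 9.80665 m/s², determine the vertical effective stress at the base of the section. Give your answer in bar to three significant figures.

131 bar

Overburden (lithostatic) stress σ_v:
coal seam: 1330 kg/m³ × 9.80665 m/s² × 87 m = 1.135×10^6 Pa = 1.135 MPa
greenschist: 2780 kg/m³ × 9.80665 m/s² × 1130 m = 3.081×10^7 Pa = 30.81 MPa
Total = 1.135 + 30.81 = 31.941 MPa
Pore pressure P_p = λ·σ_v = 0.59 × 31.94 MPa = 18.85 MPa
Effective stress σ' = σ_v − P_p = 31.94 − 18.85 = 13.096 MPa = 130.96 bar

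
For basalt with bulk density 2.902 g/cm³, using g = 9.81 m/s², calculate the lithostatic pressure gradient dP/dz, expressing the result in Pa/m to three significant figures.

28500 Pa/m

dP/dz = ρg = 2902 kg/m³ × 9.81 m/s² = 28469 Pa/m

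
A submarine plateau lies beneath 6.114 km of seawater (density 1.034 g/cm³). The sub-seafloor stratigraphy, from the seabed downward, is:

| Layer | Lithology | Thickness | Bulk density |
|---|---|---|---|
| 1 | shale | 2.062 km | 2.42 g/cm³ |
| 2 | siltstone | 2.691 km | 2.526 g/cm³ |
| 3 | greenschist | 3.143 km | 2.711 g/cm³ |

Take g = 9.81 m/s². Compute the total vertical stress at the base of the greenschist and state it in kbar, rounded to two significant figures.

seawater: 1034 kg/m³ × 9.81 m/s² × 6114 m = 6.202×10^7 Pa = 0.6202 kbar
shale: 2420 kg/m³ × 9.81 m/s² × 2062 m = 4.895×10^7 Pa = 0.4895 kbar
siltstone: 2526 kg/m³ × 9.81 m/s² × 2691 m = 6.668×10^7 Pa = 0.6668 kbar
greenschist: 2711 kg/m³ × 9.81 m/s² × 3143 m = 8.359×10^7 Pa = 0.8359 kbar
Total = 0.6202 + 0.4895 + 0.6668 + 0.8359 = 2.6124 kbar

2.6 kbar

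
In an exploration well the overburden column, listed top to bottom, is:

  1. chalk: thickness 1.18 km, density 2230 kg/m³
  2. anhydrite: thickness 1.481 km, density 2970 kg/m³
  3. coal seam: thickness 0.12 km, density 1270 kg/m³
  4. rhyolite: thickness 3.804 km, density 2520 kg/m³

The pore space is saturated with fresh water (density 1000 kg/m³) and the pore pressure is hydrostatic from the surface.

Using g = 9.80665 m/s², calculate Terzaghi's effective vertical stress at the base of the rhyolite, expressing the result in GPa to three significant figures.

Overburden (lithostatic) stress σ_v:
chalk: 2230 kg/m³ × 9.80665 m/s² × 1180 m = 2.581×10^7 Pa = 25.81 MPa
anhydrite: 2970 kg/m³ × 9.80665 m/s² × 1481 m = 4.314×10^7 Pa = 43.14 MPa
coal seam: 1270 kg/m³ × 9.80665 m/s² × 120 m = 1.495×10^6 Pa = 1.495 MPa
rhyolite: 2520 kg/m³ × 9.80665 m/s² × 3804 m = 9.401×10^7 Pa = 94.01 MPa
Total = 25.81 + 43.14 + 1.495 + 94.01 = 164.44 MPa
Pore pressure P_p = 1000 kg/m³ × 9.80665 m/s² × 6585 m = 6.458×10^7 Pa = 64.58 MPa
Effective stress σ' = σ_v − P_p = 164.4 − 64.58 = 99.866 MPa = 0.099866 GPa

0.0999 GPa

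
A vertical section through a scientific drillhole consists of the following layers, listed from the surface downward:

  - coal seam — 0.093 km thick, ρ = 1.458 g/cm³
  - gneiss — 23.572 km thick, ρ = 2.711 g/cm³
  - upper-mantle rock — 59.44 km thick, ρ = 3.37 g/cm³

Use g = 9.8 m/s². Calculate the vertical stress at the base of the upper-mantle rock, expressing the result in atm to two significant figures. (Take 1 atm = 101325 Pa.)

coal seam: 1458 kg/m³ × 9.8 m/s² × 93 m = 1.329×10^6 Pa = 13.11 atm
gneiss: 2711 kg/m³ × 9.8 m/s² × 23572 m = 6.263×10^8 Pa = 6181 atm
upper-mantle rock: 3370 kg/m³ × 9.8 m/s² × 59440 m = 1.963×10^9 Pa = 19374 atm
Total = 13.11 + 6181 + 19374 = 25568 atm

26000 atm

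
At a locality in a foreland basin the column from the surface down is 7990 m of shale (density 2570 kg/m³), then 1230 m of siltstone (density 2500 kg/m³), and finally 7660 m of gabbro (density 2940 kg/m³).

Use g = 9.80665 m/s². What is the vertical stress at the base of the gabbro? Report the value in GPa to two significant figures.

shale: 2570 kg/m³ × 9.80665 m/s² × 7990 m = 2.014×10^8 Pa = 0.2014 GPa
siltstone: 2500 kg/m³ × 9.80665 m/s² × 1230 m = 3.016×10^7 Pa = 0.03016 GPa
gabbro: 2940 kg/m³ × 9.80665 m/s² × 7660 m = 2.208×10^8 Pa = 0.2208 GPa
Total = 0.2014 + 0.03016 + 0.2208 = 0.45238 GPa

0.45 GPa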